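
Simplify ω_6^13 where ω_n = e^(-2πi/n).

Since ω_6^6 = 1, powers reduce modulo 6.
13 mod 6 = 1
So ω_6^13 = ω_6^1 = e^(-2πi·1/6)

ω_6^13 = ω_6^1 = 0.5000-0.8660i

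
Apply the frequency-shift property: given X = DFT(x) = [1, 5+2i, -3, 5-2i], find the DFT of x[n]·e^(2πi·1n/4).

Modulation property: DFT(ω_4^(-1n)·x[n]) = X[(k-1) mod 4], so circularly shift X by 1 positions.

X[k-1] = [5-2i, 1, 5+2i, -3]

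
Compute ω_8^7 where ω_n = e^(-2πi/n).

ω_8^7 = e^(-2πi·7/8)
= cos(-2π·7/8) + i·sin(-2π·7/8)
= cos(-14π/8) + i·sin(-14π/8)

ω_8^7 = cos(-14π/8) + i·sin(-14π/8) = 0.7071+0.7071i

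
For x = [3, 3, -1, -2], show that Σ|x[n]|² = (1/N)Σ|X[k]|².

Time domain:
Σ|x[n]|² = |3|² + |3|² + |-1|² + |-2|² = 23.0000

Frequency domain:
(1/4)Σ|X[k]|² = (1/4)(|3|² + |4-5i|² + |1|² + |4+5i|²) = (1/4)·92.0000 = 23.0000

Both sides agree, confirming Parseval's theorem.

Σ|x[n]|² = (1/N)Σ|X[k]|² = 23.0000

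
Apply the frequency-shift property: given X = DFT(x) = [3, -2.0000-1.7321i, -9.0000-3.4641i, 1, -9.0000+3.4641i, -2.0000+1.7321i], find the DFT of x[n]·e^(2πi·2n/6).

Modulation property: DFT(ω_6^(-2n)·x[n]) = X[(k-2) mod 6], so circularly shift X by 2 positions.

X[k-2] = [-9.0000+3.4641i, -2.0000+1.7321i, 3, -2.0000-1.7321i, -9.0000-3.4641i, 1]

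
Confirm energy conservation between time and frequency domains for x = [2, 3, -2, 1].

Time domain:
Σ|x[n]|² = |2|² + |3|² + |-2|² + |1|² = 18.0000

Frequency domain:
(1/4)Σ|X[k]|² = (1/4)(|4|² + |4-2i|² + |-4|² + |4+2i|²) = (1/4)·72.0000 = 18.0000

Both sides agree, confirming Parseval's theorem.

Σ|x[n]|² = (1/N)Σ|X[k]|² = 18.0000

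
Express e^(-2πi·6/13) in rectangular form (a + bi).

ω_13^6 = e^(-2πi·6/13)
= cos(-2π·6/13) + i·sin(-2π·6/13)
= cos(-12π/13) + i·sin(-12π/13)

ω_13^6 = cos(-12π/13) + i·sin(-12π/13) = -0.9709-0.2393i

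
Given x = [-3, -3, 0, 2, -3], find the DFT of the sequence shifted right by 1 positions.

Time shift by 1: X_shifted[k] = ω_5^(1k) · X[k]
Shifted x = [-3, -3, -3, 0, 2]

DFT(x[n-1]) = [-7, -0.8820+6.5186i, -3.1180+0.0858i, -3.1180-0.0858i, -0.8820-6.5186i]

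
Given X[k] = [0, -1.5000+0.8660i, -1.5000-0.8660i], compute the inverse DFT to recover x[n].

x[n] = (1/3) Σ(k=0 to 2) X[k] · e^(2πikn/3)

Computing each x[n]:
x[0] = -1
x[1] = 0
x[2] = 1

x = [-1, 0, 1]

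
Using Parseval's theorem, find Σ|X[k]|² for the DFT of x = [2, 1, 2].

Parseval: Σ|x[n]|² = (1/N)Σ|X[k]|², so Σ|X[k]|² = N·Σ|x[n]|² = 3·9.0000

Σ|X[k]|² = N·Σ|x[n]|² = 3·9.0000 = 27.0000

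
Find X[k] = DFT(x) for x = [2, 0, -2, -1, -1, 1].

X[k] = Σ(n=0 to 5) x[n] · ω_6^(nk)
where ω_6 = e^(-2πi/6)

Computing each X[k]:
X[0] = -1
X[1] = 5.0000+1.7321i
X[2] = 2
X[3] = -1
X[4] = 2
X[5] = 5.0000-1.7321i

X = [-1, 5.0000+1.7321i, 2, -1, 2, 5.0000-1.7321i]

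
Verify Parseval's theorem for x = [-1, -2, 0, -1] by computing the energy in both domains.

Time domain:
Σ|x[n]|² = |-1|² + |-2|² + |0|² + |-1|² = 6.0000

Frequency domain:
(1/4)Σ|X[k]|² = (1/4)(|-4|² + |-1+1i|² + |2|² + |-1-1i|²) = (1/4)·24.0000 = 6.0000

Both sides agree, confirming Parseval's theorem.

Σ|x[n]|² = (1/N)Σ|X[k]|² = 6.0000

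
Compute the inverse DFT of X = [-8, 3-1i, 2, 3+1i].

x[n] = (1/4) Σ(k=0 to 3) X[k] · e^(2πikn/4)

Computing each x[n]:
x[0] = 0
x[1] = -2
x[2] = -3
x[3] = -3

x = [0, -2, -3, -3]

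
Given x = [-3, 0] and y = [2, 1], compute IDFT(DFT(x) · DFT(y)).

(x ⊛ y)[n] = Σ(m=0 to 1) x[m] · y[(n-m) mod 2]

Computing each output sample:
(x ⊛ y)[0] = -6
(x ⊛ y)[1] = -3

x ⊛ y = [-6, -3]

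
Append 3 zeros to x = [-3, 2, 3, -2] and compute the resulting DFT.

Original 4-point DFT: [0, -6-4i, 0, -6+4i]
Zero-padded 7-point DFT provides frequency interpolation.

DFT_7([x, 0, ...]) = [0, -0.6186-3.6207i, -7.3949-2.2119i, -2.4864+3.4276i, -2.4864-3.4276i, -7.3949+2.2119i, -0.6186+3.6207i]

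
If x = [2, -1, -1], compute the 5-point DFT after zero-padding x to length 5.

Original 3-point DFT: [0, 3, 3]
Zero-padded 5-point DFT provides frequency interpolation.

DFT_5([x, 0, ...]) = [0, 2.5000+1.5388i, 2.5000-0.3633i, 2.5000+0.3633i, 2.5000-1.5388i]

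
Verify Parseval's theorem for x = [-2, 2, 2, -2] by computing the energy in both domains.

Time domain:
Σ|x[n]|² = |-2|² + |2|² + |2|² + |-2|² = 16.0000

Frequency domain:
(1/4)Σ|X[k]|² = (1/4)(|0|² + |-4-4i|² + |0|² + |-4+4i|²) = (1/4)·64.0000 = 16.0000

Both sides agree, confirming Parseval's theorem.

Σ|x[n]|² = (1/N)Σ|X[k]|² = 16.0000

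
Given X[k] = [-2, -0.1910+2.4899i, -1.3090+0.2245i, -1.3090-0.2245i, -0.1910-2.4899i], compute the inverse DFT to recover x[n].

x[n] = (1/5) Σ(k=0 to 4) X[k] · e^(2πikn/5)

Computing each x[n]:
x[0] = -1
x[1] = -1
x[2] = -1
x[3] = 0
x[4] = 1

x = [-1, -1, -1, 0, 1]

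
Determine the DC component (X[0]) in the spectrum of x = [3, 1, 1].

X[0] = Σ(n=0 to 2) x[n] · ω_3^0 = Σ x[n]
= (3) + (1) + (1)

X[0] = 5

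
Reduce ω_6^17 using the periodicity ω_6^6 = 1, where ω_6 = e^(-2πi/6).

Since ω_6^6 = 1, powers reduce modulo 6.
17 mod 6 = 5
So ω_6^17 = ω_6^5 = e^(-2πi·5/6)

ω_6^17 = ω_6^5 = 0.5000+0.8660i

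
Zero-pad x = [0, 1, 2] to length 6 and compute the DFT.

Original 3-point DFT: [3, -1.5000+0.8660i, -1.5000-0.8660i]
Zero-padded 6-point DFT provides frequency interpolation.

DFT_6([x, 0, ...]) = [3, -0.5000-2.5981i, -1.5000+0.8660i, 1, -1.5000-0.8660i, -0.5000+2.5981i]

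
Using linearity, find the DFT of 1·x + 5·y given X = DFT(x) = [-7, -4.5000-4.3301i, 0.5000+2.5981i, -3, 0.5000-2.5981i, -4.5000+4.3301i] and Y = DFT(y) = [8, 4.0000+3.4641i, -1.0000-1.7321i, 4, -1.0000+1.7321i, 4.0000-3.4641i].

By linearity: DFT(1x + 5y) = 1·DFT(x) + 5·DFT(y)
= 1·[-7, -4.5000-4.3301i, 0.5000+2.5981i, -3, 0.5000-2.5981i, -4.5000+4.3301i] + 5·[8, 4.0000+3.4641i, -1.0000-1.7321i, 4, -1.0000+1.7321i, 4.0000-3.4641i]

Computing element-wise:
Z[0] = 1·(-7) + 5·(8) = 33
Z[1] = 1·(-4.5000-4.3301i) + 5·(4.0000+3.4641i) = 15.5000+12.9904i
Z[2] = 1·(0.5000+2.5981i) + 5·(-1.0000-1.7321i) = -4.5000-6.0624i
Z[3] = 1·(-3) + 5·(4) = 17
Z[4] = 1·(0.5000-2.5981i) + 5·(-1.0000+1.7321i) = -4.5000+6.0624i
Z[5] = 1·(-4.5000+4.3301i) + 5·(4.0000-3.4641i) = 15.5000-12.9904i

DFT(1x + 5y) = 1·X + 5·Y = [33, 15.5000+12.9904i, -4.5000-6.0624i, 17, -4.5000+6.0624i, 15.5000-12.9904i]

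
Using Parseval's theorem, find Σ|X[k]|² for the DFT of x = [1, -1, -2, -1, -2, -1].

Parseval: Σ|x[n]|² = (1/N)Σ|X[k]|², so Σ|X[k]|² = N·Σ|x[n]|² = 6·12.0000

Σ|X[k]|² = N·Σ|x[n]|² = 6·12.0000 = 72.0000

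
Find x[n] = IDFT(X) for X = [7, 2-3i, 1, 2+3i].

x[n] = (1/4) Σ(k=0 to 3) X[k] · e^(2πikn/4)

Computing each x[n]:
x[0] = 3
x[1] = 3
x[2] = 1
x[3] = 0

x = [3, 3, 1, 0]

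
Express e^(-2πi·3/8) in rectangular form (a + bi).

ω_8^3 = e^(-2πi·3/8)
= cos(-2π·3/8) + i·sin(-2π·3/8)
= cos(-6π/8) + i·sin(-6π/8)

ω_8^3 = cos(-6π/8) + i·sin(-6π/8) = -0.7071-0.7071i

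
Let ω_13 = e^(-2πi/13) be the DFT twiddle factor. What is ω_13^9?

ω_13^9 = e^(-2πi·9/13)
= cos(-2π·9/13) + i·sin(-2π·9/13)
= cos(-18π/13) + i·sin(-18π/13)

ω_13^9 = cos(-18π/13) + i·sin(-18π/13) = -0.3546+0.9350i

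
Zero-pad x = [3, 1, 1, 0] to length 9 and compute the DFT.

Original 4-point DFT: [5, 2-1i, 3, 2+1i]
Zero-padded 9-point DFT provides frequency interpolation.

DFT_9([x, 0, ...]) = [5, 3.9397-1.6276i, 2.2340-1.3268i, 2, 2.8264+0.3008i, 2.8264-0.3008i, 2, 2.2340+1.3268i, 3.9397+1.6276i]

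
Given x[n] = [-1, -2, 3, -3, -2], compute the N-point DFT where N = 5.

X[k] = Σ(n=0 to 4) x[n] · ω_5^(nk)
where ω_5 = e^(-2πi/5)

Computing each X[k]:
X[0] = -5
X[1] = -2.2361-3.5267i
X[2] = 2.2361+5.7063i
X[3] = 2.2361-5.7063i
X[4] = -2.2361+3.5267i

X = [-5, -2.2361-3.5267i, 2.2361+5.7063i, 2.2361-5.7063i, -2.2361+3.5267i]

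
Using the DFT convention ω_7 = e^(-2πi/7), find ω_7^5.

ω_7^5 = e^(-2πi·5/7)
= cos(-2π·5/7) + i·sin(-2π·5/7)
= cos(-10π/7) + i·sin(-10π/7)

ω_7^5 = cos(-10π/7) + i·sin(-10π/7) = -0.2225+0.9749i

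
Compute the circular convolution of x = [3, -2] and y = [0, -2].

(x ⊛ y)[n] = Σ(m=0 to 1) x[m] · y[(n-m) mod 2]

Computing each output sample:
(x ⊛ y)[0] = 4
(x ⊛ y)[1] = -6

x ⊛ y = [4, -6]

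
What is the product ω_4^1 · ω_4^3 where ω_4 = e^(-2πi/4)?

The primitive 4th roots of unity are ω_4^k for k coprime to 4: k ∈ {1, 3}
Their product equals the constant term of the cyclotomic polynomial Φ_4(x) up to sign.
For n ≥ 3, the product of all primitive nth roots of unity is 1. (For n=1 it is 1; for n=2 it is -1.)

1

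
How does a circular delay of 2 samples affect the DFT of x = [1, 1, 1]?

Time shift by 2: X_shifted[k] = ω_3^(2k) · X[k]
Shifted x = [1, 1, 1]

DFT(x[n-2]) = [3, 0, 0]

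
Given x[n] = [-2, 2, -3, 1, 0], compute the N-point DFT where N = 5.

X[k] = Σ(n=0 to 4) x[n] · ω_5^(nk)
where ω_5 = e^(-2πi/5)

Computing each X[k]:
X[0] = -2
X[1] = 0.2361+0.4490i
X[2] = -4.2361-4.9798i
X[3] = -4.2361+4.9798i
X[4] = 0.2361-0.4490i

X = [-2, 0.2361+0.4490i, -4.2361-4.9798i, -4.2361+4.9798i, 0.2361-0.4490i]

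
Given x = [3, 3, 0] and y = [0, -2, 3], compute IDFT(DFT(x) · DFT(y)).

(x ⊛ y)[n] = Σ(m=0 to 2) x[m] · y[(n-m) mod 3]

Computing each output sample:
(x ⊛ y)[0] = 9
(x ⊛ y)[1] = -6
(x ⊛ y)[2] = 3

x ⊛ y = [9, -6, 3]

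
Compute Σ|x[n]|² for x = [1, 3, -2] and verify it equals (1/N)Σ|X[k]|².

Time domain:
Σ|x[n]|² = |1|² + |3|² + |-2|² = 14.0000

Frequency domain:
(1/3)Σ|X[k]|² = (1/3)(|2|² + |0.5000-4.3301i|² + |0.5000+4.3301i|²) = (1/3)·42.0000 = 14.0000

Both sides agree, confirming Parseval's theorem.

Σ|x[n]|² = (1/N)Σ|X[k]|² = 14.0000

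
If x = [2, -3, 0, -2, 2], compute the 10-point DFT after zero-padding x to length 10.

Original 5-point DFT: [-1, 3.3090+3.5797i, 2.1910+4.8410i, 2.1910-4.8410i, 3.3090-3.5797i]
Zero-padded 10-point DFT provides frequency interpolation.

DFT_10([x, 0, ...]) = [-1, -1.4271+2.4899i, 3.3090+3.5797i, 1.9271-0.2245i, 2.1910+4.8410i, 9, 2.1910-4.8410i, 1.9271+0.2245i, 3.3090-3.5797i, -1.4271-2.4899i]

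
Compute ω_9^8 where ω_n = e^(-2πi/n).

ω_9^8 = e^(-2πi·8/9)
= cos(-2π·8/9) + i·sin(-2π·8/9)
= cos(-16π/9) + i·sin(-16π/9)

ω_9^8 = cos(-16π/9) + i·sin(-16π/9) = 0.7660+0.6428i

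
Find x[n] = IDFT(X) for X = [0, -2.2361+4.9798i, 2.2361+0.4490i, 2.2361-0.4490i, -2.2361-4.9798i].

x[n] = (1/5) Σ(k=0 to 4) X[k] · e^(2πikn/5)

Computing each x[n]:
x[0] = 0
x[1] = -3
x[2] = 0
x[3] = 2
x[4] = 1

x = [0, -3, 0, 2, 1]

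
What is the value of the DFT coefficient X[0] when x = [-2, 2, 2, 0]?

X[0] = Σ(n=0 to 3) x[n] · ω_4^0 = Σ x[n]
= (-2) + (2) + (2) + (0)

X[0] = 2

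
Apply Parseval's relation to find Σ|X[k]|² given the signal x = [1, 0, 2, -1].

Parseval: Σ|x[n]|² = (1/N)Σ|X[k]|², so Σ|X[k]|² = N·Σ|x[n]|² = 4·6.0000

Σ|X[k]|² = N·Σ|x[n]|² = 4·6.0000 = 24.0000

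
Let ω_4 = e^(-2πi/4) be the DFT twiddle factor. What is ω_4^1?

ω_4^1 = e^(-2πi·1/4)
= cos(-2π·1/4) + i·sin(-2π·1/4)
= cos(-2π/4) + i·sin(-2π/4)

ω_4^1 = cos(-2π/4) + i·sin(-2π/4) = -1i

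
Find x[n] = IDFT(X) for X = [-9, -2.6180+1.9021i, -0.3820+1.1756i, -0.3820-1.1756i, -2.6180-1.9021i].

x[n] = (1/5) Σ(k=0 to 4) X[k] · e^(2πikn/5)

Computing each x[n]:
x[0] = -3
x[1] = -3
x[2] = -1
x[3] = -1
x[4] = -1

x = [-3, -3, -1, -1, -1]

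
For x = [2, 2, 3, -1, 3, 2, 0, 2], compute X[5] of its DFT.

X[5] = Σ(n=0 to 7) x[n] · ω_8^(5n) where ω_8 = e^(-2πi/8)
= (2)·ω_8^0 + (2)·ω_8^5 + (3)·ω_8^10 + (-1)·ω_8^15 + (3)·ω_8^20 + (2)·ω_8^25 + (0)·ω_8^30 + (2)·ω_8^35

X[5] = -3.1213-5.1213i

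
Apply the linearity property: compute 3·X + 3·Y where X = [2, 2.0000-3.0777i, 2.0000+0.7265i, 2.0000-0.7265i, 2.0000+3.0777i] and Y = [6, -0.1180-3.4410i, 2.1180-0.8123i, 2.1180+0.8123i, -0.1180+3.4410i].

By linearity: DFT(3x + 3y) = 3·DFT(x) + 3·DFT(y)
= 3·[2, 2.0000-3.0777i, 2.0000+0.7265i, 2.0000-0.7265i, 2.0000+3.0777i] + 3·[6, -0.1180-3.4410i, 2.1180-0.8123i, 2.1180+0.8123i, -0.1180+3.4410i]

Computing element-wise:
Z[0] = 3·(2) + 3·(6) = 24
Z[1] = 3·(2.0000-3.0777i) + 3·(-0.1180-3.4410i) = 5.6460-19.5561i
Z[2] = 3·(2.0000+0.7265i) + 3·(2.1180-0.8123i) = 12.3540-0.2574i
Z[3] = 3·(2.0000-0.7265i) + 3·(2.1180+0.8123i) = 12.3540+0.2574i
Z[4] = 3·(2.0000+3.0777i) + 3·(-0.1180+3.4410i) = 5.6460+19.5561i

DFT(3x + 3y) = 3·X + 3·Y = [24, 5.6460-19.5561i, 12.3540-0.2574i, 12.3540+0.2574i, 5.6460+19.5561i]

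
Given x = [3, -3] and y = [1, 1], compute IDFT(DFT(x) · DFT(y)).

(x ⊛ y)[n] = Σ(m=0 to 1) x[m] · y[(n-m) mod 2]

Computing each output sample:
(x ⊛ y)[0] = 0
(x ⊛ y)[1] = 0

x ⊛ y = [0, 0]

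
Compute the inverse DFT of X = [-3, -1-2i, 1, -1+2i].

x[n] = (1/4) Σ(k=0 to 3) X[k] · e^(2πikn/4)

Computing each x[n]:
x[0] = -1
x[1] = 0
x[2] = 0
x[3] = -2

x = [-1, 0, 0, -2]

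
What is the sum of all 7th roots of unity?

Sum of all nth roots of unity equals 0 for n > 1 (geometric series with r ≠ 1).

0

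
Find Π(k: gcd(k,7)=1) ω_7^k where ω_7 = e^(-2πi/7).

The primitive 7th roots of unity are ω_7^k for k coprime to 7: k ∈ {1, 2, 3, 4, 5, 6}
Their product equals the constant term of the cyclotomic polynomial Φ_7(x) up to sign.
For n ≥ 3, the product of all primitive nth roots of unity is 1. (For n=1 it is 1; for n=2 it is -1.)

1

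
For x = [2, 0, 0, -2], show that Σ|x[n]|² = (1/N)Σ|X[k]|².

Time domain:
Σ|x[n]|² = |2|² + |0|² + |0|² + |-2|² = 8.0000

Frequency domain:
(1/4)Σ|X[k]|² = (1/4)(|0|² + |2-2i|² + |4|² + |2+2i|²) = (1/4)·32.0000 = 8.0000

Both sides agree, confirming Parseval's theorem.

Σ|x[n]|² = (1/N)Σ|X[k]|² = 8.0000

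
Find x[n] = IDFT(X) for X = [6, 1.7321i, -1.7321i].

x[n] = (1/3) Σ(k=0 to 2) X[k] · e^(2πikn/3)

Computing each x[n]:
x[0] = 2
x[1] = 1
x[2] = 3

x = [2, 1, 3]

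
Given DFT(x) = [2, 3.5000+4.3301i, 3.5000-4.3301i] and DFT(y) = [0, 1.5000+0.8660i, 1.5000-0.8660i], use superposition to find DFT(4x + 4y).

By linearity: DFT(4x + 4y) = 4·DFT(x) + 4·DFT(y)
= 4·[2, 3.5000+4.3301i, 3.5000-4.3301i] + 4·[0, 1.5000+0.8660i, 1.5000-0.8660i]

Computing element-wise:
Z[0] = 4·(2) + 4·(0) = 8
Z[1] = 4·(3.5000+4.3301i) + 4·(1.5000+0.8660i) = 20.0000+20.7844i
Z[2] = 4·(3.5000-4.3301i) + 4·(1.5000-0.8660i) = 20.0000-20.7844i

DFT(4x + 4y) = 4·X + 4·Y = [8, 20.0000+20.7844i, 20.0000-20.7844i]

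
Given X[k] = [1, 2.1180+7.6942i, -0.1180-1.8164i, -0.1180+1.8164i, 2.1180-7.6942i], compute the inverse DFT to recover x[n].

x[n] = (1/5) Σ(k=0 to 4) X[k] · e^(2πikn/5)

Computing each x[n]:
x[0] = 1
x[1] = -2
x[2] = -3
x[3] = 2
x[4] = 3

x = [1, -2, -3, 2, 3]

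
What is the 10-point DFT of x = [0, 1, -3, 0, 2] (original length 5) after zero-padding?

Original 5-point DFT: [0, 3.3541+2.7144i, -3.3541-2.2654i, -3.3541+2.2654i, 3.3541-2.7144i]
Zero-padded 10-point DFT provides frequency interpolation.

DFT_10([x, 0, ...]) = [0, -1.7361+1.0898i, 3.3541+2.7144i, 2.7361-4.6165i, -3.3541-2.2654i, -2, -3.3541+2.2654i, 2.7361+4.6165i, 3.3541-2.7144i, -1.7361-1.0898i]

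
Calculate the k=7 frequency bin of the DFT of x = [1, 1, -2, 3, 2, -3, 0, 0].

X[7] = Σ(n=0 to 7) x[n] · ω_8^(7n) where ω_8 = e^(-2πi/8)
= (1)·ω_8^0 + (1)·ω_8^7 + (-2)·ω_8^14 + (3)·ω_8^21 + (2)·ω_8^28 + (-3)·ω_8^35 + (0)·ω_8^42 + (0)·ω_8^49

X[7] = -0.2929+2.9497i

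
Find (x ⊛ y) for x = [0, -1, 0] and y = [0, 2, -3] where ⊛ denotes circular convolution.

(x ⊛ y)[n] = Σ(m=0 to 2) x[m] · y[(n-m) mod 3]

Computing each output sample:
(x ⊛ y)[0] = 3
(x ⊛ y)[1] = 0
(x ⊛ y)[2] = -2

x ⊛ y = [3, 0, -2]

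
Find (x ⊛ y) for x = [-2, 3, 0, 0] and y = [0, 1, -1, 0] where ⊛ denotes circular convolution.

(x ⊛ y)[n] = Σ(m=0 to 3) x[m] · y[(n-m) mod 4]

Computing each output sample:
(x ⊛ y)[0] = 0
(x ⊛ y)[1] = -2
(x ⊛ y)[2] = 5
(x ⊛ y)[3] = -3

x ⊛ y = [0, -2, 5, -3]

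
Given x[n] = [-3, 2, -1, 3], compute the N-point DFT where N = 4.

X[k] = Σ(n=0 to 3) x[n] · ω_4^(nk)
where ω_4 = e^(-2πi/4)

Computing each X[k]:
X[0] = 1
X[1] = -2+1i
X[2] = -9
X[3] = -2-1i

X = [1, -2+1i, -9, -2-1i]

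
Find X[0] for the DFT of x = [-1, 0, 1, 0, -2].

X[0] = Σ(n=0 to 4) x[n] · ω_5^0 = Σ x[n]
= (-1) + (0) + (1) + (0) + (-2)

X[0] = -2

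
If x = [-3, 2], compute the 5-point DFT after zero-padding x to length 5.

Original 2-point DFT: [-1, -5]
Zero-padded 5-point DFT provides frequency interpolation.

DFT_5([x, 0, ...]) = [-1, -2.3820-1.9021i, -4.6180-1.1756i, -4.6180+1.1756i, -2.3820+1.9021i]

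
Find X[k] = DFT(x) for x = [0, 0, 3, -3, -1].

X[k] = Σ(n=0 to 4) x[n] · ω_5^(nk)
where ω_5 = e^(-2πi/5)

Computing each X[k]:
X[0] = -1
X[1] = -0.3090-4.4778i
X[2] = 0.8090+5.1186i
X[3] = 0.8090-5.1186i
X[4] = -0.3090+4.4778i

X = [-1, -0.3090-4.4778i, 0.8090+5.1186i, 0.8090-5.1186i, -0.3090+4.4778i]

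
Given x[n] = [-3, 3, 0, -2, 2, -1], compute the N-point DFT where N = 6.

X[k] = Σ(n=0 to 5) x[n] · ω_6^(nk)
where ω_6 = e^(-2πi/6)

Computing each X[k]:
X[0] = -1
X[1] = -1.0000-1.7321i
X[2] = -7.0000-5.1962i
X[3] = -1
X[4] = -7.0000+5.1962i
X[5] = -1.0000+1.7321i

X = [-1, -1.0000-1.7321i, -7.0000-5.1962i, -1, -7.0000+5.1962i, -1.0000+1.7321i]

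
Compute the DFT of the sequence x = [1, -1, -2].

X[k] = Σ(n=0 to 2) x[n] · ω_3^(nk)
where ω_3 = e^(-2πi/3)

Computing each X[k]:
X[0] = -2
X[1] = 2.5000-0.8660i
X[2] = 2.5000+0.8660i

X = [-2, 2.5000-0.8660i, 2.5000+0.8660i]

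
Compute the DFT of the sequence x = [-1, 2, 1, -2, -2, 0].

X[k] = Σ(n=0 to 5) x[n] · ω_6^(nk)
where ω_6 = e^(-2πi/6)

Computing each X[k]:
X[0] = -2
X[1] = 2.5000-4.3301i
X[2] = -3.5000+0.8660i
X[3] = -2
X[4] = -3.5000-0.8660i
X[5] = 2.5000+4.3301i

X = [-2, 2.5000-4.3301i, -3.5000+0.8660i, -2, -3.5000-0.8660i, 2.5000+4.3301i]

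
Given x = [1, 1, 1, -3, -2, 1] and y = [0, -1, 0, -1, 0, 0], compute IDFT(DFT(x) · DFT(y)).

(x ⊛ y)[n] = Σ(m=0 to 5) x[m] · y[(n-m) mod 6]

Computing each output sample:
(x ⊛ y)[0] = 2
(x ⊛ y)[1] = 1
(x ⊛ y)[2] = -2
(x ⊛ y)[3] = -2
(x ⊛ y)[4] = 2
(x ⊛ y)[5] = 1

x ⊛ y = [2, 1, -2, -2, 2, 1]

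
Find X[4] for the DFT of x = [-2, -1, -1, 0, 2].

X[4] = Σ(n=0 to 4) x[n] · ω_5^(4n) where ω_5 = e^(-2πi/5)
= (-2)·ω_5^0 + (-1)·ω_5^4 + (-1)·ω_5^8 + (0)·ω_5^12 + (2)·ω_5^16

X[4] = -0.8820-3.4410i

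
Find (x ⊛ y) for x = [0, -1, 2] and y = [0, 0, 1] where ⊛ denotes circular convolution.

(x ⊛ y)[n] = Σ(m=0 to 2) x[m] · y[(n-m) mod 3]

Computing each output sample:
(x ⊛ y)[0] = -1
(x ⊛ y)[1] = 2
(x ⊛ y)[2] = 0

x ⊛ y = [-1, 2, 0]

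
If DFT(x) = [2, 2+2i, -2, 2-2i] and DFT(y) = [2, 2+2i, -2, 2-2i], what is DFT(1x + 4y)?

By linearity: DFT(1x + 4y) = 1·DFT(x) + 4·DFT(y)
= 1·[2, 2+2i, -2, 2-2i] + 4·[2, 2+2i, -2, 2-2i]

Computing element-wise:
Z[0] = 1·(2) + 4·(2) = 10
Z[1] = 1·(2+2i) + 4·(2+2i) = 10+10i
Z[2] = 1·(-2) + 4·(-2) = -10
Z[3] = 1·(2-2i) + 4·(2-2i) = 10-10i

DFT(1x + 4y) = 1·X + 4·Y = [10, 10+10i, -10, 10-10i]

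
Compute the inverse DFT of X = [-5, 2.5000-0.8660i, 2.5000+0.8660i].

x[n] = (1/3) Σ(k=0 to 2) X[k] · e^(2πikn/3)

Computing each x[n]:
x[0] = 0
x[1] = -2
x[2] = -3

x = [0, -2, -3]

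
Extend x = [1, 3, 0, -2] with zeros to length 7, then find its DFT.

Original 4-point DFT: [2, 1-5i, 0, 1+5i]
Zero-padded 7-point DFT provides frequency interpolation.

DFT_7([x, 0, ...]) = [2, 4.6724-1.4777i, -0.9145-4.4884i, -1.2579+0.6482i, -1.2579-0.6482i, -0.9145+4.4884i, 4.6724+1.4777i]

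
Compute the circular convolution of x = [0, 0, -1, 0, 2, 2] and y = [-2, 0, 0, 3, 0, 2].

(x ⊛ y)[n] = Σ(m=0 to 5) x[m] · y[(n-m) mod 6]

Computing each output sample:
(x ⊛ y)[0] = 0
(x ⊛ y)[1] = 4
(x ⊛ y)[2] = 8
(x ⊛ y)[3] = 4
(x ⊛ y)[4] = 0
(x ⊛ y)[5] = -7

x ⊛ y = [0, 4, 8, 4, 0, -7]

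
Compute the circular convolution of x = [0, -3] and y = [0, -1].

(x ⊛ y)[n] = Σ(m=0 to 1) x[m] · y[(n-m) mod 2]

Computing each output sample:
(x ⊛ y)[0] = 3
(x ⊛ y)[1] = 0

x ⊛ y = [3, 0]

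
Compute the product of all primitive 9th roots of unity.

The primitive 9th roots of unity are ω_9^k for k coprime to 9: k ∈ {1, 2, 4, 5, 7, 8}
Their product equals the constant term of the cyclotomic polynomial Φ_9(x) up to sign.
For n ≥ 3, the product of all primitive nth roots of unity is 1. (For n=1 it is 1; for n=2 it is -1.)

1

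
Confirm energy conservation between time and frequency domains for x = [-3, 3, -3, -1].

Time domain:
Σ|x[n]|² = |-3|² + |3|² + |-3|² + |-1|² = 28.0000

Frequency domain:
(1/4)Σ|X[k]|² = (1/4)(|-4|² + |-4i|² + |-8|² + |4i|²) = (1/4)·112.0000 = 28.0000

Both sides agree, confirming Parseval's theorem.

Σ|x[n]|² = (1/N)Σ|X[k]|² = 28.0000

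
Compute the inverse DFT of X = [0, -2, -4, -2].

x[n] = (1/4) Σ(k=0 to 3) X[k] · e^(2πikn/4)

Computing each x[n]:
x[0] = -2
x[1] = 1
x[2] = 0
x[3] = 1

x = [-2, 1, 0, 1]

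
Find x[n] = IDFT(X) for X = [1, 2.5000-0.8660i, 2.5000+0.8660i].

x[n] = (1/3) Σ(k=0 to 2) X[k] · e^(2πikn/3)

Computing each x[n]:
x[0] = 2
x[1] = 0
x[2] = -1

x = [2, 0, -1]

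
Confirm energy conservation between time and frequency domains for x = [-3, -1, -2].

Time domain:
Σ|x[n]|² = |-3|² + |-1|² + |-2|² = 14.0000

Frequency domain:
(1/3)Σ|X[k]|² = (1/3)(|-6|² + |-1.5000-0.8660i|² + |-1.5000+0.8660i|²) = (1/3)·42.0000 = 14.0000

Both sides agree, confirming Parseval's theorem.

Σ|x[n]|² = (1/N)Σ|X[k]|² = 14.0000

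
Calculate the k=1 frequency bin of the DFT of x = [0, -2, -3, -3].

X[1] = Σ(n=0 to 3) x[n] · ω_4^(1n) where ω_4 = e^(-2πi/4)
= (0)·ω_4^0 + (-2)·ω_4^1 + (-3)·ω_4^2 + (-3)·ω_4^3

X[1] = 3-1i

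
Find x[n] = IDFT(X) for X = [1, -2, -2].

x[n] = (1/3) Σ(k=0 to 2) X[k] · e^(2πikn/3)

Computing each x[n]:
x[0] = -1
x[1] = 1
x[2] = 1

x = [-1, 1, 1]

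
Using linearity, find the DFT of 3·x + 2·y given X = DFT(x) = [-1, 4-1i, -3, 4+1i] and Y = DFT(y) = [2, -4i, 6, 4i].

By linearity: DFT(3x + 2y) = 3·DFT(x) + 2·DFT(y)
= 3·[-1, 4-1i, -3, 4+1i] + 2·[2, -4i, 6, 4i]

Computing element-wise:
Z[0] = 3·(-1) + 2·(2) = 1
Z[1] = 3·(4-1i) + 2·(-4i) = 12-11i
Z[2] = 3·(-3) + 2·(6) = 3
Z[3] = 3·(4+1i) + 2·(4i) = 12+11i

DFT(3x + 2y) = 3·X + 2·Y = [1, 12-11i, 3, 12+11i]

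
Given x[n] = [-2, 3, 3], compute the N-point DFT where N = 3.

X[k] = Σ(n=0 to 2) x[n] · ω_3^(nk)
where ω_3 = e^(-2πi/3)

Computing each X[k]:
X[0] = 4
X[1] = -5
X[2] = -5

X = [4, -5, -5]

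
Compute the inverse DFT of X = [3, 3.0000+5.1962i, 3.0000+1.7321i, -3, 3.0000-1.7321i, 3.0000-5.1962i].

x[n] = (1/6) Σ(k=0 to 5) X[k] · e^(2πikn/6)

Computing each x[n]:
x[0] = 2
x[1] = -1
x[2] = -2
x[3] = 1
x[4] = 0
x[5] = 3

x = [2, -1, -2, 1, 0, 3]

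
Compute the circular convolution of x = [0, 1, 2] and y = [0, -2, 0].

(x ⊛ y)[n] = Σ(m=0 to 2) x[m] · y[(n-m) mod 3]

Computing each output sample:
(x ⊛ y)[0] = -4
(x ⊛ y)[1] = 0
(x ⊛ y)[2] = -2

x ⊛ y = [-4, 0, -2]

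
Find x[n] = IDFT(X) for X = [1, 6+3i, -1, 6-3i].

x[n] = (1/4) Σ(k=0 to 3) X[k] · e^(2πikn/4)

Computing each x[n]:
x[0] = 3
x[1] = -1
x[2] = -3
x[3] = 2

x = [3, -1, -3, 2]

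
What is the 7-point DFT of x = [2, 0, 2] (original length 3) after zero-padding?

Original 3-point DFT: [4, 1.0000+1.7321i, 1.0000-1.7321i]
Zero-padded 7-point DFT provides frequency interpolation.

DFT_7([x, 0, ...]) = [4, 1.5550-1.9499i, 0.1981+0.8678i, 3.2470+1.5637i, 3.2470-1.5637i, 0.1981-0.8678i, 1.5550+1.9499i]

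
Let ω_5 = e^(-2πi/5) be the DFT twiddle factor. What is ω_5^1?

ω_5^1 = e^(-2πi·1/5)
= cos(-2π·1/5) + i·sin(-2π·1/5)
= cos(-2π/5) + i·sin(-2π/5)

ω_5^1 = cos(-2π/5) + i·sin(-2π/5) = 0.3090-0.9511i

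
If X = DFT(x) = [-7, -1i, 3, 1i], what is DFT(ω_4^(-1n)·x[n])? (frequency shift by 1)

Modulation property: DFT(ω_4^(-1n)·x[n]) = X[(k-1) mod 4], so circularly shift X by 1 positions.

X[k-1] = [1i, -7, -1i, 3]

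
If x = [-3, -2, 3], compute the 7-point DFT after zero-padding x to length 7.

Original 3-point DFT: [-2, -3.5000+4.3301i, -3.5000-4.3301i]
Zero-padded 7-point DFT provides frequency interpolation.

DFT_7([x, 0, ...]) = [-2, -4.9145-1.3611i, -5.2579+3.2515i, 0.6724+3.2133i, 0.6724-3.2133i, -5.2579-3.2515i, -4.9145+1.3611i]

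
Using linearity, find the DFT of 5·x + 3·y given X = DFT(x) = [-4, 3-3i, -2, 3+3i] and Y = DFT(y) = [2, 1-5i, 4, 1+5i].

By linearity: DFT(5x + 3y) = 5·DFT(x) + 3·DFT(y)
= 5·[-4, 3-3i, -2, 3+3i] + 3·[2, 1-5i, 4, 1+5i]

Computing element-wise:
Z[0] = 5·(-4) + 3·(2) = -14
Z[1] = 5·(3-3i) + 3·(1-5i) = 18-30i
Z[2] = 5·(-2) + 3·(4) = 2
Z[3] = 5·(3+3i) + 3·(1+5i) = 18+30i

DFT(5x + 3y) = 5·X + 3·Y = [-14, 18-30i, 2, 18+30i]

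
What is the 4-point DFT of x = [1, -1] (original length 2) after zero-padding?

Original 2-point DFT: [0, 2]
Zero-padded 4-point DFT provides frequency interpolation.

DFT_4([x, 0, ...]) = [0, 1+1i, 2, 1-1i]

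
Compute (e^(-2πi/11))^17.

Since ω_11^11 = 1, powers reduce modulo 11.
17 mod 11 = 6
So ω_11^17 = ω_11^6 = e^(-2πi·6/11)

ω_11^17 = ω_11^6 = -0.9595+0.2817i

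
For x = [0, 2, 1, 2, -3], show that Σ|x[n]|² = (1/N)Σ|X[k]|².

Time domain:
Σ|x[n]|² = |0|² + |2|² + |1|² + |2|² + |-3|² = 18.0000

Frequency domain:
(1/5)Σ|X[k]|² = (1/5)(|2|² + |-2.7361-4.1675i|² + |1.7361-3.8900i|² + |1.7361+3.8900i|² + |-2.7361+4.1675i|²) = (1/5)·90.0000 = 18.0000

Both sides agree, confirming Parseval's theorem.

Σ|x[n]|² = (1/N)Σ|X[k]|² = 18.0000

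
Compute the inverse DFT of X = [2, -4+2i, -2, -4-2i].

x[n] = (1/4) Σ(k=0 to 3) X[k] · e^(2πikn/4)

Computing each x[n]:
x[0] = -2
x[1] = 0
x[2] = 2
x[3] = 2

x = [-2, 0, 2, 2]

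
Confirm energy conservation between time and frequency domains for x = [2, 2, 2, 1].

Time domain:
Σ|x[n]|² = |2|² + |2|² + |2|² + |1|² = 13.0000

Frequency domain:
(1/4)Σ|X[k]|² = (1/4)(|7|² + |-1i|² + |1|² + |1i|²) = (1/4)·52.0000 = 13.0000

Both sides agree, confirming Parseval's theorem.

Σ|x[n]|² = (1/N)Σ|X[k]|² = 13.0000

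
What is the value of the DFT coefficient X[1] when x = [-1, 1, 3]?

X[1] = Σ(n=0 to 2) x[n] · ω_3^(1n) where ω_3 = e^(-2πi/3)
= (-1)·ω_3^0 + (1)·ω_3^1 + (3)·ω_3^2

X[1] = -3.0000+1.7321i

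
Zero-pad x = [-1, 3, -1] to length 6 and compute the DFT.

Original 3-point DFT: [1, -2.0000-3.4641i, -2.0000+3.4641i]
Zero-padded 6-point DFT provides frequency interpolation.

DFT_6([x, 0, ...]) = [1, 1.0000-1.7321i, -2.0000-3.4641i, -5, -2.0000+3.4641i, 1.0000+1.7321i]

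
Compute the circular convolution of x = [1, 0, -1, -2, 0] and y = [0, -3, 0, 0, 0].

(x ⊛ y)[n] = Σ(m=0 to 4) x[m] · y[(n-m) mod 5]

Computing each output sample:
(x ⊛ y)[0] = 0
(x ⊛ y)[1] = -3
(x ⊛ y)[2] = 0
(x ⊛ y)[3] = 3
(x ⊛ y)[4] = 6

x ⊛ y = [0, -3, 0, 3, 6]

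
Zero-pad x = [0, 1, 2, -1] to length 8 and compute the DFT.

Original 4-point DFT: [2, -2-2i, 2, -2+2i]
Zero-padded 8-point DFT provides frequency interpolation.

DFT_8([x, 0, ...]) = [2, 1.4142-2.0000i, -2-2i, -1.4142+2.0000i, 2, -1.4142-2.0000i, -2+2i, 1.4142+2.0000i]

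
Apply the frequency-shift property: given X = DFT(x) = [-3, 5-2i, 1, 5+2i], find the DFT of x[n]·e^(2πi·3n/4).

Modulation property: DFT(ω_4^(-3n)·x[n]) = X[(k-3) mod 4], so circularly shift X by 3 positions.

X[k-3] = [5-2i, 1, 5+2i, -3]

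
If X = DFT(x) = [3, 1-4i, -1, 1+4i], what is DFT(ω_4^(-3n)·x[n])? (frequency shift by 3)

Modulation property: DFT(ω_4^(-3n)·x[n]) = X[(k-3) mod 4], so circularly shift X by 3 positions.

X[k-3] = [1-4i, -1, 1+4i, 3]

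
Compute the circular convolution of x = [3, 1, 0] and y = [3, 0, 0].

(x ⊛ y)[n] = Σ(m=0 to 2) x[m] · y[(n-m) mod 3]

Computing each output sample:
(x ⊛ y)[0] = 9
(x ⊛ y)[1] = 3
(x ⊛ y)[2] = 0

x ⊛ y = [9, 3, 0]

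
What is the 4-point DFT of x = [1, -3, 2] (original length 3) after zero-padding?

Original 3-point DFT: [0, 1.5000+4.3301i, 1.5000-4.3301i]
Zero-padded 4-point DFT provides frequency interpolation.

DFT_4([x, 0, ...]) = [0, -1+3i, 6, -1-3i]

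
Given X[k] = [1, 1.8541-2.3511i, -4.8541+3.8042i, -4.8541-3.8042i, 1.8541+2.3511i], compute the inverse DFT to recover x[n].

x[n] = (1/5) Σ(k=0 to 4) X[k] · e^(2πikn/5)

Computing each x[n]:
x[0] = -1
x[1] = 2
x[2] = 1
x[3] = -3
x[4] = 2

x = [-1, 2, 1, -3, 2]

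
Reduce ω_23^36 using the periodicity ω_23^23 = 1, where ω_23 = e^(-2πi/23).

Since ω_23^23 = 1, powers reduce modulo 23.
36 mod 23 = 13
So ω_23^36 = ω_23^13 = e^(-2πi·13/23)

ω_23^36 = ω_23^13 = -0.9172+0.3984i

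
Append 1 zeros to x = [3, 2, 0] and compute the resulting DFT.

Original 3-point DFT: [5, 2.0000-1.7321i, 2.0000+1.7321i]
Zero-padded 4-point DFT provides frequency interpolation.

DFT_4([x, 0, ...]) = [5, 3-2i, 1, 3+2i]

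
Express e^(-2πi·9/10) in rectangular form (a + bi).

ω_10^9 = e^(-2πi·9/10)
= cos(-2π·9/10) + i·sin(-2π·9/10)
= cos(-18π/10) + i·sin(-18π/10)

ω_10^9 = cos(-18π/10) + i·sin(-18π/10) = 0.8090+0.5878i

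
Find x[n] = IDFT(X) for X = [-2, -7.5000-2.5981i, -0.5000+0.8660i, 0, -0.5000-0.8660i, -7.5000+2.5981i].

x[n] = (1/6) Σ(k=0 to 5) X[k] · e^(2πikn/6)

Computing each x[n]:
x[0] = -3
x[1] = -1
x[2] = 2
x[3] = 2
x[4] = 0
x[5] = -2

x = [-3, -1, 2, 2, 0, -2]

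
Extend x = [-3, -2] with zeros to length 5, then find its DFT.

Original 2-point DFT: [-5, -1]
Zero-padded 5-point DFT provides frequency interpolation.

DFT_5([x, 0, ...]) = [-5, -3.6180+1.9021i, -1.3820+1.1756i, -1.3820-1.1756i, -3.6180-1.9021i]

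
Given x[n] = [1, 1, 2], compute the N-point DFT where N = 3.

X[k] = Σ(n=0 to 2) x[n] · ω_3^(nk)
where ω_3 = e^(-2πi/3)

Computing each X[k]:
X[0] = 4
X[1] = -0.5000+0.8660i
X[2] = -0.5000-0.8660i

X = [4, -0.5000+0.8660i, -0.5000-0.8660i]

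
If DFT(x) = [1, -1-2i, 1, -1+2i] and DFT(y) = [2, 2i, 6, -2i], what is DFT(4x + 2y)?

By linearity: DFT(4x + 2y) = 4·DFT(x) + 2·DFT(y)
= 4·[1, -1-2i, 1, -1+2i] + 2·[2, 2i, 6, -2i]

Computing element-wise:
Z[0] = 4·(1) + 2·(2) = 8
Z[1] = 4·(-1-2i) + 2·(2i) = -4-4i
Z[2] = 4·(1) + 2·(6) = 16
Z[3] = 4·(-1+2i) + 2·(-2i) = -4+4i

DFT(4x + 2y) = 4·X + 2·Y = [8, -4-4i, 16, -4+4i]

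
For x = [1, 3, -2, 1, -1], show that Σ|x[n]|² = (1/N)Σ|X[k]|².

Time domain:
Σ|x[n]|² = |1|² + |3|² + |-2|² + |1|² + |-1|² = 16.0000

Frequency domain:
(1/5)Σ|X[k]|² = (1/5)(|2|² + |2.4271-2.0409i|² + |-0.9271-5.2043i|² + |-0.9271+5.2043i|² + |2.4271+2.0409i|²) = (1/5)·80.0000 = 16.0000

Both sides agree, confirming Parseval's theorem.

Σ|x[n]|² = (1/N)Σ|X[k]|² = 16.0000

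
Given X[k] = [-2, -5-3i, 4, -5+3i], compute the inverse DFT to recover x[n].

x[n] = (1/4) Σ(k=0 to 3) X[k] · e^(2πikn/4)

Computing each x[n]:
x[0] = -2
x[1] = 0
x[2] = 3
x[3] = -3

x = [-2, 0, 3, -3]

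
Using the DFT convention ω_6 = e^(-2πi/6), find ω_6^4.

ω_6^4 = e^(-2πi·4/6)
= cos(-2π·4/6) + i·sin(-2π·4/6)
= cos(-8π/6) + i·sin(-8π/6)

ω_6^4 = cos(-8π/6) + i·sin(-8π/6) = -0.5000+0.8660i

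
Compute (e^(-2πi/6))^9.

Since ω_6^6 = 1, powers reduce modulo 6.
9 mod 6 = 3
So ω_6^9 = ω_6^3 = e^(-2πi·3/6)

ω_6^9 = ω_6^3 = -1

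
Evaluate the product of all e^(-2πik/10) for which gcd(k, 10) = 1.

The primitive 10th roots of unity are ω_10^k for k coprime to 10: k ∈ {1, 3, 7, 9}
Their product equals the constant term of the cyclotomic polynomial Φ_10(x) up to sign.
For n ≥ 3, the product of all primitive nth roots of unity is 1. (For n=1 it is 1; for n=2 it is -1.)

1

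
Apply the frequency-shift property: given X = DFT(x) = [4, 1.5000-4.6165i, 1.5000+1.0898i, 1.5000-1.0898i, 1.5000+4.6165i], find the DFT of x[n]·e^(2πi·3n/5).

Modulation property: DFT(ω_5^(-3n)·x[n]) = X[(k-3) mod 5], so circularly shift X by 3 positions.

X[k-3] = [1.5000+1.0898i, 1.5000-1.0898i, 1.5000+4.6165i, 4, 1.5000-4.6165i]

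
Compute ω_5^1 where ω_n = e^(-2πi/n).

ω_5^1 = e^(-2πi·1/5)
= cos(-2π·1/5) + i·sin(-2π·1/5)
= cos(-2π/5) + i·sin(-2π/5)

ω_5^1 = cos(-2π/5) + i·sin(-2π/5) = 0.3090-0.9511i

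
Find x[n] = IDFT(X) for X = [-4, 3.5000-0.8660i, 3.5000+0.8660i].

x[n] = (1/3) Σ(k=0 to 2) X[k] · e^(2πikn/3)

Computing each x[n]:
x[0] = 1
x[1] = -2
x[2] = -3

x = [1, -2, -3]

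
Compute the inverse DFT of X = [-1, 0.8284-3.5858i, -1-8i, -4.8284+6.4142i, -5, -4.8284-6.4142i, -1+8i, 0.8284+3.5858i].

x[n] = (1/8) Σ(k=0 to 7) X[k] · e^(2πikn/8)

Computing each x[n]:
x[0] = -2
x[1] = 3
x[2] = 2
x[3] = -3
x[4] = 0
x[5] = 2
x[6] = -3
x[7] = 0

x = [-2, 3, 2, -3, 0, 2, -3, 0]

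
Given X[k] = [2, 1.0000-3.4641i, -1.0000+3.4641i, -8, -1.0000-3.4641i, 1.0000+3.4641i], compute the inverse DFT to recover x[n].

x[n] = (1/6) Σ(k=0 to 5) X[k] · e^(2πikn/6)

Computing each x[n]:
x[0] = -1
x[1] = 2
x[2] = 1
x[3] = 1
x[4] = -3
x[5] = 2

x = [-1, 2, 1, 1, -3, 2]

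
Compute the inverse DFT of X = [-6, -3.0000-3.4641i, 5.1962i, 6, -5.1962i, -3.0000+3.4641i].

x[n] = (1/6) Σ(k=0 to 5) X[k] · e^(2πikn/6)

Computing each x[n]:
x[0] = -1
x[1] = -3
x[2] = 3
x[3] = -1
x[4] = -2
x[5] = -2

x = [-1, -3, 3, -1, -2, -2]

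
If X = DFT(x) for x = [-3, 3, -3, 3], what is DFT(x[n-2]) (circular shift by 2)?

Time shift by 2: X_shifted[k] = ω_4^(2k) · X[k]
Shifted x = [-3, 3, -3, 3]

DFT(x[n-2]) = [0, 0, -12, 0]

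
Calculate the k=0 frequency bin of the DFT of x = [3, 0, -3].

X[0] = Σ(n=0 to 2) x[n] · ω_3^0 = Σ x[n]
= (3) + (0) + (-3)

X[0] = 0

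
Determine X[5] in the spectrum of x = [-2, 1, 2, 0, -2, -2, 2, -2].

X[5] = Σ(n=0 to 7) x[n] · ω_8^(5n) where ω_8 = e^(-2πi/8)
= (-2)·ω_8^0 + (1)·ω_8^5 + (2)·ω_8^10 + (0)·ω_8^15 + (-2)·ω_8^20 + (-2)·ω_8^25 + (2)·ω_8^30 + (-2)·ω_8^35

X[5] = -0.7071+3.5355i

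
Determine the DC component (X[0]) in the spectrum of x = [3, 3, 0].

X[0] = Σ(n=0 to 2) x[n] · ω_3^0 = Σ x[n]
= (3) + (3) + (0)

X[0] = 6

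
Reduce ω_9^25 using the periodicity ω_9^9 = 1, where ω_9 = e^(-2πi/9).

Since ω_9^9 = 1, powers reduce modulo 9.
25 mod 9 = 7
So ω_9^25 = ω_9^7 = e^(-2πi·7/9)

ω_9^25 = ω_9^7 = 0.1736+0.9848i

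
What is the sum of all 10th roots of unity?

Sum of all nth roots of unity equals 0 for n > 1 (geometric series with r ≠ 1).

0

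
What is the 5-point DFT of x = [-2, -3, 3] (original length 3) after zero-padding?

Original 3-point DFT: [-2, -2.0000+5.1962i, -2.0000-5.1962i]
Zero-padded 5-point DFT provides frequency interpolation.

DFT_5([x, 0, ...]) = [-2, -5.3541+1.0898i, 1.3541+4.6165i, 1.3541-4.6165i, -5.3541-1.0898i]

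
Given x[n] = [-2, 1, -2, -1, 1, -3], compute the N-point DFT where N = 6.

X[k] = Σ(n=0 to 5) x[n] · ω_6^(nk)
where ω_6 = e^(-2πi/6)

Computing each X[k]:
X[0] = -6
X[1] = -1.5000-0.8660i
X[2] = -1.5000-6.0622i
X[3] = 0
X[4] = -1.5000+6.0622i
X[5] = -1.5000+0.8660i

X = [-6, -1.5000-0.8660i, -1.5000-6.0622i, 0, -1.5000+6.0622i, -1.5000+0.8660i]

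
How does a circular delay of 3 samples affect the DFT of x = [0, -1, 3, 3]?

Time shift by 3: X_shifted[k] = ω_4^(3k) · X[k]
Shifted x = [-1, 3, 3, 0]

DFT(x[n-3]) = [5, -4-3i, -1, -4+3i]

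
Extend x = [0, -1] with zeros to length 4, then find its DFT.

Original 2-point DFT: [-1, 1]
Zero-padded 4-point DFT provides frequency interpolation.

DFT_4([x, 0, ...]) = [-1, 1i, 1, -1i]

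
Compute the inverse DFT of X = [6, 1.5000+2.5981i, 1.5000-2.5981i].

x[n] = (1/3) Σ(k=0 to 2) X[k] · e^(2πikn/3)

Computing each x[n]:
x[0] = 3
x[1] = 0
x[2] = 3

x = [3, 0, 3]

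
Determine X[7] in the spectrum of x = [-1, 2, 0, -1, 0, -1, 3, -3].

X[7] = Σ(n=0 to 7) x[n] · ω_8^(7n) where ω_8 = e^(-2πi/8)
= (-1)·ω_8^0 + (2)·ω_8^7 + (0)·ω_8^14 + (-1)·ω_8^21 + (0)·ω_8^28 + (-1)·ω_8^35 + (3)·ω_8^42 + (-3)·ω_8^49

X[7] = -0.2929+0.5355i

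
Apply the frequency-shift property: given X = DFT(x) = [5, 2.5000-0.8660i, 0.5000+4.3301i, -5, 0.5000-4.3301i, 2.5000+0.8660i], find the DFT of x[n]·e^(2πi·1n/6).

Modulation property: DFT(ω_6^(-1n)·x[n]) = X[(k-1) mod 6], so circularly shift X by 1 positions.

X[k-1] = [2.5000+0.8660i, 5, 2.5000-0.8660i, 0.5000+4.3301i, -5, 0.5000-4.3301i]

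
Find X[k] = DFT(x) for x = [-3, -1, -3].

X[k] = Σ(n=0 to 2) x[n] · ω_3^(nk)
where ω_3 = e^(-2πi/3)

Computing each X[k]:
X[0] = -7
X[1] = -1.0000-1.7321i
X[2] = -1.0000+1.7321i

X = [-7, -1.0000-1.7321i, -1.0000+1.7321i]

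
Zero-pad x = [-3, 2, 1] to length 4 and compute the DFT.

Original 3-point DFT: [0, -4.5000-0.8660i, -4.5000+0.8660i]
Zero-padded 4-point DFT provides frequency interpolation.

DFT_4([x, 0, ...]) = [0, -4-2i, -4, -4+2i]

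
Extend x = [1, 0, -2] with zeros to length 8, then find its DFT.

Original 3-point DFT: [-1, 2.0000-1.7321i, 2.0000+1.7321i]
Zero-padded 8-point DFT provides frequency interpolation.

DFT_8([x, 0, ...]) = [-1, 1+2i, 3, 1-2i, -1, 1+2i, 3, 1-2i]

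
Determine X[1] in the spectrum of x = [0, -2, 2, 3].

X[1] = Σ(n=0 to 3) x[n] · ω_4^(1n) where ω_4 = e^(-2πi/4)
= (0)·ω_4^0 + (-2)·ω_4^1 + (2)·ω_4^2 + (3)·ω_4^3

X[1] = -2+5i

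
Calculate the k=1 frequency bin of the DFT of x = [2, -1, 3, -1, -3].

X[1] = Σ(n=0 to 4) x[n] · ω_5^(1n) where ω_5 = e^(-2πi/5)
= (2)·ω_5^0 + (-1)·ω_5^1 + (3)·ω_5^2 + (-1)·ω_5^3 + (-3)·ω_5^4

X[1] = -0.8541-4.2533i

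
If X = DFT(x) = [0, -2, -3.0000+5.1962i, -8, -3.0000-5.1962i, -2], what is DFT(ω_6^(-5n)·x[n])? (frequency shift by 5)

Modulation property: DFT(ω_6^(-5n)·x[n]) = X[(k-5) mod 6], so circularly shift X by 5 positions.

X[k-5] = [-2, -3.0000+5.1962i, -8, -3.0000-5.1962i, -2, 0]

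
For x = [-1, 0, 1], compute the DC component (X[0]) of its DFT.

X[0] = Σ(n=0 to 2) x[n] · ω_3^0 = Σ x[n]
= (-1) + (0) + (1)

X[0] = 0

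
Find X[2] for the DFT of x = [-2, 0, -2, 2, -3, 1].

X[2] = Σ(n=0 to 5) x[n] · ω_6^(2n) where ω_6 = e^(-2πi/6)
= (-2)·ω_6^0 + (0)·ω_6^2 + (-2)·ω_6^4 + (2)·ω_6^6 + (-3)·ω_6^8 + (1)·ω_6^10

X[2] = 2.0000+1.7321i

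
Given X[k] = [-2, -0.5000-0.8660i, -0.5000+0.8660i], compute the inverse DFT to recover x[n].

x[n] = (1/3) Σ(k=0 to 2) X[k] · e^(2πikn/3)

Computing each x[n]:
x[0] = -1
x[1] = 0
x[2] = -1

x = [-1, 0, -1]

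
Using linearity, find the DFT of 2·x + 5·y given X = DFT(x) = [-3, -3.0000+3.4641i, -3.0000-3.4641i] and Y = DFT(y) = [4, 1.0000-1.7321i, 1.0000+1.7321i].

By linearity: DFT(2x + 5y) = 2·DFT(x) + 5·DFT(y)
= 2·[-3, -3.0000+3.4641i, -3.0000-3.4641i] + 5·[4, 1.0000-1.7321i, 1.0000+1.7321i]

Computing element-wise:
Z[0] = 2·(-3) + 5·(4) = 14
Z[1] = 2·(-3.0000+3.4641i) + 5·(1.0000-1.7321i) = -1.0000-1.7323i
Z[2] = 2·(-3.0000-3.4641i) + 5·(1.0000+1.7321i) = -1.0000+1.7323i

DFT(2x + 5y) = 2·X + 5·Y = [14, -1.0000-1.7323i, -1.0000+1.7323i]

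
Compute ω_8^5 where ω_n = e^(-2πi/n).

ω_8^5 = e^(-2πi·5/8)
= cos(-2π·5/8) + i·sin(-2π·5/8)
= cos(-10π/8) + i·sin(-10π/8)

ω_8^5 = cos(-10π/8) + i·sin(-10π/8) = -0.7071+0.7071i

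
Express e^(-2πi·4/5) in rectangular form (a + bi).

ω_5^4 = e^(-2πi·4/5)
= cos(-2π·4/5) + i·sin(-2π·4/5)
= cos(-8π/5) + i·sin(-8π/5)

ω_5^4 = cos(-8π/5) + i·sin(-8π/5) = 0.3090+0.9511i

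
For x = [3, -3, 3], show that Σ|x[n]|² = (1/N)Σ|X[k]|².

Time domain:
Σ|x[n]|² = |3|² + |-3|² + |3|² = 27.0000

Frequency domain:
(1/3)Σ|X[k]|² = (1/3)(|3|² + |3.0000+5.1962i|² + |3.0000-5.1962i|²) = (1/3)·81.0000 = 27.0000

Both sides agree, confirming Parseval's theorem.

Σ|x[n]|² = (1/N)Σ|X[k]|² = 27.0000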